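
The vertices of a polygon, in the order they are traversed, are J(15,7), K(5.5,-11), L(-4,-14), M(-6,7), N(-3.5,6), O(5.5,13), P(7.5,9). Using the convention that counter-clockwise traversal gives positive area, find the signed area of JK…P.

-328.5

Apply the surveyor's formula: 2A = Σ (x_i·y_{i+1} − x_{i+1}·y_i), indices taken mod 7.
J→K: (15)(-11) − (5.5)(7) = -203.5
K→L: (5.5)(-14) − (-4)(-11) = -121
L→M: (-4)(7) − (-6)(-14) = -112
M→N: (-6)(6) − (-3.5)(7) = -11.5
N→O: (-3.5)(13) − (5.5)(6) = -78.5
O→P: (5.5)(9) − (7.5)(13) = -48
P→J: (7.5)(7) − (15)(9) = -82.5
Σ = -657
Signed area = Σ/2 = -328.5 (negative ⇒ clockwise traversal).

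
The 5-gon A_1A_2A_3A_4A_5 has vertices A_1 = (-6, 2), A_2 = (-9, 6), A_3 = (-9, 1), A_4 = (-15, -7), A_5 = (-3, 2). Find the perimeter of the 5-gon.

38

|A_1A_2| = √((-3)² + (4)²) = √25 = 5
|A_2A_3| = √((0)² + (-5)²) = √25 = 5
|A_3A_4| = √((-6)² + (-8)²) = √100 = 10
|A_4A_5| = √((12)² + (9)²) = √225 = 15
|A_5A_1| = √((-3)² + (0)²) = √9 = 3
Perimeter = 5 + 5 + 10 + 15 + 3 = 38.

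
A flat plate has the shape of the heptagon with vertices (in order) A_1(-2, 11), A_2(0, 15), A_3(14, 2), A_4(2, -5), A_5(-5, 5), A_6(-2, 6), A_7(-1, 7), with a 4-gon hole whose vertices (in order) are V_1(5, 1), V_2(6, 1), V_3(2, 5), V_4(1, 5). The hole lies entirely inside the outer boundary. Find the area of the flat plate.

Outer boundary:
Apply the surveyor's formula: 2A = Σ (x_i·y_{i+1} − x_{i+1}·y_i), indices taken mod 7.
Σ = (-30) + (-210) + (-74) + (-15) + (-20) + (-8) + (3) = -354
Area = |Σ|/2 = 177.
Hole:
V_1→V_2: (5)(1) − (6)(1) = -1
V_2→V_3: (6)(5) − (2)(1) = 28
V_3→V_4: (2)(5) − (1)(5) = 5
V_4→V_1: (1)(1) − (5)(5) = -24
Σ = 8
Area = |Σ|/2 = 4.
Net area = 177 − 4 = 173.

173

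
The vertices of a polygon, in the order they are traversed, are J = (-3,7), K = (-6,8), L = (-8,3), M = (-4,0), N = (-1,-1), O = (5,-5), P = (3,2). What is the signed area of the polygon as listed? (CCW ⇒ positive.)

Apply the surveyor's formula: 2A = Σ (x_i·y_{i+1} − x_{i+1}·y_i), indices taken mod 7.
J→K: (-3)(8) − (-6)(7) = 18
K→L: (-6)(3) − (-8)(8) = 46
L→M: (-8)(0) − (-4)(3) = 12
M→N: (-4)(-1) − (-1)(0) = 4
N→O: (-1)(-5) − (5)(-1) = 10
O→P: (5)(2) − (3)(-5) = 25
P→J: (3)(7) − (-3)(2) = 27
Σ = 142
Signed area = Σ/2 = 71 (positive ⇒ counter-clockwise traversal).

71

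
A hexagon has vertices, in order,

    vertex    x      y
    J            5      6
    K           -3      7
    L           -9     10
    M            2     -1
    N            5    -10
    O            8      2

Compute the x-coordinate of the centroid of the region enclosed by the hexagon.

Apply the shoelace formula. First the cross-terms c_i = x_i·y_{i+1} − x_{i+1}·y_i:
  53, 33, -11, -15, 90, 38  ⇒  2A = 188, A = 94.
Then Σ (x_i + x_{i+1})·c_i = 1346, so x̄ = 1346 / (6·94) = 673/282.

673/282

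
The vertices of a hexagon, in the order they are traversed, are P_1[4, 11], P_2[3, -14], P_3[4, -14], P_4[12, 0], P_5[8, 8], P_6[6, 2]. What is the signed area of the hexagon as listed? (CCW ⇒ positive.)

Apply Gauss's area formula: 2A = Σ (x_i·y_{i+1} − x_{i+1}·y_i), indices taken mod 6.
Cross-terms: -89, 14, 168, 96, -32, 58  ⇒  Σ = 215
Signed area = Σ/2 = 107.5 (positive ⇒ counter-clockwise traversal).

107.5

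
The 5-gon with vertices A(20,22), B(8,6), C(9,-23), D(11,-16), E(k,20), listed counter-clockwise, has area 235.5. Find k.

22

Write out the shoelace sum; only the two edges meeting at E involve k:
2·Area = [(11·20 − k·(-16)) + (k·22 − 20·20)] + -185
       = 38·k + -365 = 471
⇒ k = 22.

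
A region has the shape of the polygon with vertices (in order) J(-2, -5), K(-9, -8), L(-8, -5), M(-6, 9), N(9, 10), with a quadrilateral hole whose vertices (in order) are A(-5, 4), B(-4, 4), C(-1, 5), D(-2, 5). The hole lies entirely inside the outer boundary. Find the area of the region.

157

Outer boundary:
Σ = (-29) + (-19) + (-102) + (-141) + (-25) = -316
Area = |Σ|/2 = 158.
Hole:
Σ = (-4) + (-16) + (5) + (17) = 2
Area = |Σ|/2 = 1.
Net area = 158 − 1 = 157.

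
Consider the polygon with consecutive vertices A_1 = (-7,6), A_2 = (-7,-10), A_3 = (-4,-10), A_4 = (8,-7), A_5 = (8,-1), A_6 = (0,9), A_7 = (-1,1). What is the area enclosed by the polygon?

190

Σ = (112) + (30) + (108) + (48) + (72) + (9) + (1) = 380
Area = |Σ|/2 = 190.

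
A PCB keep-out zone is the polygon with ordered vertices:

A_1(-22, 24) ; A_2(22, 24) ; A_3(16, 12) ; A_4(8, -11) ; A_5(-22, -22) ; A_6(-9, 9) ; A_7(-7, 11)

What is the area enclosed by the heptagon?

Apply the shoelace (surveyor's) formula: 2A = Σ (x_i·y_{i+1} − x_{i+1}·y_i), indices taken mod 7.
A_1→A_2: (-22)(24) − (22)(24) = -1056
A_2→A_3: (22)(12) − (16)(24) = -120
A_3→A_4: (16)(-11) − (8)(12) = -272
A_4→A_5: (8)(-22) − (-22)(-11) = -418
A_5→A_6: (-22)(9) − (-9)(-22) = -396
A_6→A_7: (-9)(11) − (-7)(9) = -36
A_7→A_1: (-7)(24) − (-22)(11) = 74
Σ = -2224
Area = |Σ|/2 = 1112.

1112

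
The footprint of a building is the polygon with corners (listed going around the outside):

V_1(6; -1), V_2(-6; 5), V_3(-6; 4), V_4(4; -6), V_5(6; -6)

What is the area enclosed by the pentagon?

46

Apply the shoelace (surveyor's) formula: 2A = Σ (x_i·y_{i+1} − x_{i+1}·y_i), indices taken mod 5.
Σ = (24) + (6) + (20) + (12) + (30) = 92
Area = |Σ|/2 = 46.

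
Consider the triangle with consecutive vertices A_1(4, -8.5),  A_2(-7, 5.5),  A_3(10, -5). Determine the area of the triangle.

61.25

Cross-terms: -37.5, -20, -65  ⇒  Σ = -122.5
Area = |Σ|/2 = 61.25.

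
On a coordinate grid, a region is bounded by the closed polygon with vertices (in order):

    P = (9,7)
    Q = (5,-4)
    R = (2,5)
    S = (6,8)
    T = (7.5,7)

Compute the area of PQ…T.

Apply the shoelace (surveyor's) formula: 2A = Σ (x_i·y_{i+1} − x_{i+1}·y_i), indices taken mod 5.
Σ = (-71) + (33) + (-14) + (-18) + (-10.5) = -80.5
Area = |Σ|/2 = 40.25.

40.25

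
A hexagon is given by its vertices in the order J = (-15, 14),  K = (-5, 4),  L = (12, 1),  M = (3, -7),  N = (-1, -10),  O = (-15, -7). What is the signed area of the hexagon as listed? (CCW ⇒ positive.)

-312.5

Apply the shoelace (surveyor's) formula: 2A = Σ (x_i·y_{i+1} − x_{i+1}·y_i), indices taken mod 6.
Cross-terms: 10, -53, -87, -37, -143, -315  ⇒  Σ = -625
Signed area = Σ/2 = -312.5 (negative ⇒ clockwise traversal).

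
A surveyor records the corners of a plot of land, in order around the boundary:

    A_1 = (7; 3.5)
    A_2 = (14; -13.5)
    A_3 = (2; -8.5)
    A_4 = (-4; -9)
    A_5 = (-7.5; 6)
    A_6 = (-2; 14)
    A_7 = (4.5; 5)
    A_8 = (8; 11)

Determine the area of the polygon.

292.25

Σ = (-143.5) + (-92) + (-52) + (-91.5) + (-93) + (-73) + (9.5) + (-49) = -584.5
Area = |Σ|/2 = 292.25.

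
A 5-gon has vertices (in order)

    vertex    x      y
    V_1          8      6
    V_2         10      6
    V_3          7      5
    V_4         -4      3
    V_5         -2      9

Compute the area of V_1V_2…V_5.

38.5

Apply the shoelace (surveyor's) formula: 2A = Σ (x_i·y_{i+1} − x_{i+1}·y_i), indices taken mod 5.
Σ = (-12) + (8) + (41) + (-30) + (-84) = -77
Area = |Σ|/2 = 38.5.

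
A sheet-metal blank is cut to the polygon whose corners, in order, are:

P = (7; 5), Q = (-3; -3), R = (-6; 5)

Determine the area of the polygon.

52

P→Q: (7)(-3) − (-3)(5) = -6
Q→R: (-3)(5) − (-6)(-3) = -33
R→P: (-6)(5) − (7)(5) = -65
Σ = -104
Area = |Σ|/2 = 52.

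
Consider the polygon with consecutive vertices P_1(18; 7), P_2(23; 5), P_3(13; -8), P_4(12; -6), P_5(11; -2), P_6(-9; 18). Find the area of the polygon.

233.5

Σ = (-71) + (-249) + (18) + (42) + (180) + (-387) = -467
Area = |Σ|/2 = 233.5.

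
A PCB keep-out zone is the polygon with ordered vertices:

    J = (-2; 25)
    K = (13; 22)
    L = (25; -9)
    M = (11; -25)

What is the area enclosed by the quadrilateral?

Σ = (-369) + (-667) + (-526) + (225) = -1337
Area = |Σ|/2 = 668.5.

668.5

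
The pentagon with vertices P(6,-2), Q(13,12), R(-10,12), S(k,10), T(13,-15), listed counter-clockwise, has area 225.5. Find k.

Write out the shoelace sum; only the two edges meeting at S involve k:
2·Area = [((-10)·10 − k·12) + (k·(-15) − 13·10)] + 438
       = -27·k + 208 = 451
⇒ k = -9.

-9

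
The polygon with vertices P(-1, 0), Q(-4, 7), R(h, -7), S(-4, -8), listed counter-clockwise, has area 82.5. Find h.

-12

Write out the shoelace sum; only the two edges meeting at R involve h:
2·Area = [((-4)·(-7) − h·7) + (h·(-8) − (-4)·(-7))] + -15
       = -15·h + -15 = 165
⇒ h = -12.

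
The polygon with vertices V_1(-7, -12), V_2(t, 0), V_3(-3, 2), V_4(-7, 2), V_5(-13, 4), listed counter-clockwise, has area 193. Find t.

14

Write out the shoelace sum; only the two edges meeting at V_2 involve t:
2·Area = [((-7)·0 − t·(-12)) + (t·2 − (-3)·0)] + 190
       = 14·t + 190 = 386
⇒ t = 14.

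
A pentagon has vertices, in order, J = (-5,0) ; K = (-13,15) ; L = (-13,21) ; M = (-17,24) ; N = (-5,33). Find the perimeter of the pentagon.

76

|JK| = √((-8)² + (15)²) = √289 = 17
|KL| = √((0)² + (6)²) = √36 = 6
|LM| = √((-4)² + (3)²) = √25 = 5
|MN| = √((12)² + (9)²) = √225 = 15
|NJ| = √((0)² + (-33)²) = √1089 = 33
Perimeter = 17 + 6 + 5 + 15 + 33 = 76.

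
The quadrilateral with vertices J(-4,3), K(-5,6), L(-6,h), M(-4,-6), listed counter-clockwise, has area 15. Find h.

The doubled signed area Σ (x_i y_{i+1} − x_{i+1} y_i) is linear in h.
With h=0 it equals 27; the coefficient of h is -1 (from the two edges through L).
So -1·h + 27 = 2·15 = 30 ⇒ h = -3.

-3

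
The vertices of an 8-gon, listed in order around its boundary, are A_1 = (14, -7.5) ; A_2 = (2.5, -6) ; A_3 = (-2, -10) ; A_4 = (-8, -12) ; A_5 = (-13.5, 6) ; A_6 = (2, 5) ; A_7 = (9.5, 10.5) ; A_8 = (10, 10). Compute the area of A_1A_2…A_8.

349.625

Apply the surveyor's formula: 2A = Σ (x_i·y_{i+1} − x_{i+1}·y_i), indices taken mod 8.
Σ = (-65.25) + (-37) + (-56) + (-210) + (-79.5) + (-26.5) + (-10) + (-215) = -699.25
Area = |Σ|/2 = 349.625.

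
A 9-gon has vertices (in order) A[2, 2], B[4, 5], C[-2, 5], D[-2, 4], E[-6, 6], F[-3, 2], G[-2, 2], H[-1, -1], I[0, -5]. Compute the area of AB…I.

Apply the shoelace (surveyor's) formula: 2A = Σ (x_i·y_{i+1} − x_{i+1}·y_i), indices taken mod 9.
A→B: (2)(5) − (4)(2) = 2
B→C: (4)(5) − (-2)(5) = 30
C→D: (-2)(4) − (-2)(5) = 2
D→E: (-2)(6) − (-6)(4) = 12
E→F: (-6)(2) − (-3)(6) = 6
F→G: (-3)(2) − (-2)(2) = -2
G→H: (-2)(-1) − (-1)(2) = 4
H→I: (-1)(-5) − (0)(-1) = 5
I→A: (0)(2) − (2)(-5) = 10
Σ = 69
Area = |Σ|/2 = 34.5.

34.5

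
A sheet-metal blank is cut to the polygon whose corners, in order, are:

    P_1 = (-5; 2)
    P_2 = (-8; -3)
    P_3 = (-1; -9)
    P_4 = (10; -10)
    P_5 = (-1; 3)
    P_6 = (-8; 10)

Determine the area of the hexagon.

134

Apply Gauss's area formula: 2A = Σ (x_i·y_{i+1} − x_{i+1}·y_i), indices taken mod 6.
Σ = (31) + (69) + (100) + (20) + (14) + (34) = 268
Area = |Σ|/2 = 134.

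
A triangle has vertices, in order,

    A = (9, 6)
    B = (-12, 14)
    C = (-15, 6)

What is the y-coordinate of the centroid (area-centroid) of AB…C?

Apply the surveyor's formula. First the cross-terms c_i = x_i·y_{i+1} − x_{i+1}·y_i:
  198, 138, -144  ⇒  2A = 192, A = 96.
Then Σ (y_i + y_{i+1})·c_i = 4992, so ȳ = 4992 / (6·96) = 26/3.

26/3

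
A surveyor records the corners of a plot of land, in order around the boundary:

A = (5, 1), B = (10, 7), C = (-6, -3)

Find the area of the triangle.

23

Apply the surveyor's formula: 2A = Σ (x_i·y_{i+1} − x_{i+1}·y_i), indices taken mod 3.
Σ = (25) + (12) + (9) = 46
Area = |Σ|/2 = 23.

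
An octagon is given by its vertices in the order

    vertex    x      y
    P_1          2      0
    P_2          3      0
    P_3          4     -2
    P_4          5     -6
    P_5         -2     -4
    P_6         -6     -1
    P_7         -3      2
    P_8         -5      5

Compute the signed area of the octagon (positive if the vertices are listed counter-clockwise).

-52

Apply Gauss's area formula: 2A = Σ (x_i·y_{i+1} − x_{i+1}·y_i), indices taken mod 8.
Σ = (0) + (-6) + (-14) + (-32) + (-22) + (-15) + (-5) + (-10) = -104
Signed area = Σ/2 = -52 (negative ⇒ clockwise traversal).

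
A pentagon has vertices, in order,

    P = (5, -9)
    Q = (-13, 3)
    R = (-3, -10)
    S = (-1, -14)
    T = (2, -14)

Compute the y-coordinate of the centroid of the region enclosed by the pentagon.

Apply Gauss's area formula. First the cross-terms c_i = x_i·y_{i+1} − x_{i+1}·y_i:
  -102, 139, 32, 42, 52  ⇒  2A = 163, A = 81.5.
Then Σ (y_i + y_{i+1})·c_i = -3501, so ȳ = -3501 / (6·81.5) = -1167/163.

-1167/163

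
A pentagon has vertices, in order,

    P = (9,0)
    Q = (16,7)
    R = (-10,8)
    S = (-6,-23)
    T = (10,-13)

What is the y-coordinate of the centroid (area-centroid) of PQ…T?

-1114/241

Apply Gauss's area formula. First the cross-terms c_i = x_i·y_{i+1} − x_{i+1}·y_i:
  63, 198, 278, 308, 117  ⇒  2A = 964, A = 482.
Then Σ (y_i + y_{i+1})·c_i = -13368, so ȳ = -13368 / (6·482) = -1114/241.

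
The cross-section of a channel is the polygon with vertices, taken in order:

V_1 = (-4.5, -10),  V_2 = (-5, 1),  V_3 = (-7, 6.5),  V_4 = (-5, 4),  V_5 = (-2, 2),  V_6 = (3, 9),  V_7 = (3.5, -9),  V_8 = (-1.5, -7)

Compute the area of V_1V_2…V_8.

Apply the shoelace formula: 2A = Σ (x_i·y_{i+1} − x_{i+1}·y_i), indices taken mod 8.
Σ = (-54.5) + (-25.5) + (4.5) + (-2) + (-24) + (-58.5) + (-38) + (-16.5) = -214.5
Area = |Σ|/2 = 107.25.

107.25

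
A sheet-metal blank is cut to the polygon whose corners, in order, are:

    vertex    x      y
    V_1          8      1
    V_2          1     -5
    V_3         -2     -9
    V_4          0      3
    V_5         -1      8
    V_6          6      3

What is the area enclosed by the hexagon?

66

Σ = (-41) + (-19) + (-6) + (3) + (-51) + (-18) = -132
Area = |Σ|/2 = 66.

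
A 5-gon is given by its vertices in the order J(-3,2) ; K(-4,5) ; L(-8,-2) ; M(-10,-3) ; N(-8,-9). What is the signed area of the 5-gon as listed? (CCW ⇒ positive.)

Σ = (-7) + (48) + (4) + (66) + (-43) = 68
Signed area = Σ/2 = 34 (positive ⇒ counter-clockwise traversal).

34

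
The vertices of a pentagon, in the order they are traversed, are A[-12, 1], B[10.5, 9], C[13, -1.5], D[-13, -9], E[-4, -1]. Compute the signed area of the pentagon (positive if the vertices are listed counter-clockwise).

-213.375

Σ = (-118.5) + (-132.75) + (-136.5) + (-23) + (-16) = -426.75
Signed area = Σ/2 = -213.375 (negative ⇒ clockwise traversal).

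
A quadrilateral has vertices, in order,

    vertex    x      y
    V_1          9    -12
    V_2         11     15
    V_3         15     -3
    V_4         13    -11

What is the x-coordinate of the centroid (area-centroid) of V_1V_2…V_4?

1025/87

Apply Gauss's area formula. First the cross-terms c_i = x_i·y_{i+1} − x_{i+1}·y_i:
  267, -258, -126, -57  ⇒  2A = -174, A = -87.
Then Σ (x_i + x_{i+1})·c_i = -6150, so x̄ = -6150 / (6·(-87)) = 1025/87.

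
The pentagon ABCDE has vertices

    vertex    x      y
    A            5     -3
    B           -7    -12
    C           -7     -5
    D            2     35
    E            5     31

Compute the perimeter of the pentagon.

|AB| = √((-12)² + (-9)²) = √225 = 15
|BC| = √((0)² + (7)²) = √49 = 7
|CD| = √((9)² + (40)²) = √1681 = 41
|DE| = √((3)² + (-4)²) = √25 = 5
|EA| = √((0)² + (-34)²) = √1156 = 34
Perimeter = 15 + 7 + 41 + 5 + 34 = 102.

102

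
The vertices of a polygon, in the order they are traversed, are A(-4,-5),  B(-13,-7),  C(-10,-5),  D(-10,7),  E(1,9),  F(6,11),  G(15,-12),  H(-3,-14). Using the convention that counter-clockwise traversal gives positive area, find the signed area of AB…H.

-413

Apply the surveyor's formula: 2A = Σ (x_i·y_{i+1} − x_{i+1}·y_i), indices taken mod 8.
Cross-terms: -37, -5, -120, -97, -43, -237, -246, -41  ⇒  Σ = -826
Signed area = Σ/2 = -413 (negative ⇒ clockwise traversal).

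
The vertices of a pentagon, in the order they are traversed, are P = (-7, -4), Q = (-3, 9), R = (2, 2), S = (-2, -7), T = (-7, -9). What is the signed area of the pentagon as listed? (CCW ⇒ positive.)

-87.5

P→Q: (-7)(9) − (-3)(-4) = -75
Q→R: (-3)(2) − (2)(9) = -24
R→S: (2)(-7) − (-2)(2) = -10
S→T: (-2)(-9) − (-7)(-7) = -31
T→P: (-7)(-4) − (-7)(-9) = -35
Σ = -175
Signed area = Σ/2 = -87.5 (negative ⇒ clockwise traversal).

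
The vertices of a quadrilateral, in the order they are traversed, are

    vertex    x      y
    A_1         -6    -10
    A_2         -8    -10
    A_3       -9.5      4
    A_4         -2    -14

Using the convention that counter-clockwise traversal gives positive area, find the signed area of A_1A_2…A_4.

Apply the shoelace (surveyor's) formula: 2A = Σ (x_i·y_{i+1} − x_{i+1}·y_i), indices taken mod 4.
A_1→A_2: (-6)(-10) − (-8)(-10) = -20
A_2→A_3: (-8)(4) − (-9.5)(-10) = -127
A_3→A_4: (-9.5)(-14) − (-2)(4) = 141
A_4→A_1: (-2)(-10) − (-6)(-14) = -64
Σ = -70
Signed area = Σ/2 = -35 (negative ⇒ clockwise traversal).

-35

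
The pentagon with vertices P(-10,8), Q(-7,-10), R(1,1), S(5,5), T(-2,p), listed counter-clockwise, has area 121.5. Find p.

Write out the shoelace sum; only the two edges meeting at T involve p:
2·Area = [(5·p − (-2)·5) + ((-2)·8 − (-10)·p)] + 159
       = 15·p + 153 = 243
⇒ p = 6.

6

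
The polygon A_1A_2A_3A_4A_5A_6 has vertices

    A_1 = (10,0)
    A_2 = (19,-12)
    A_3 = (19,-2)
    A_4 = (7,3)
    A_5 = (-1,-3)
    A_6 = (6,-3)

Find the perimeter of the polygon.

60

|A_1A_2| = √((9)² + (-12)²) = √225 = 15
|A_2A_3| = √((0)² + (10)²) = √100 = 10
|A_3A_4| = √((-12)² + (5)²) = √169 = 13
|A_4A_5| = √((-8)² + (-6)²) = √100 = 10
|A_5A_6| = √((7)² + (0)²) = √49 = 7
|A_6A_1| = √((4)² + (3)²) = √25 = 5
Perimeter = 15 + 10 + 13 + 10 + 7 + 5 = 60.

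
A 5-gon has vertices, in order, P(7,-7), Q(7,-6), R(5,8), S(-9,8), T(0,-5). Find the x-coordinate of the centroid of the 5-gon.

Apply the surveyor's formula. First the cross-terms c_i = x_i·y_{i+1} − x_{i+1}·y_i:
  7, 86, 112, 45, 35  ⇒  2A = 285, A = 142.5.
Then Σ (x_i + x_{i+1})·c_i = 522, so x̄ = 522 / (6·142.5) = 58/95.

58/95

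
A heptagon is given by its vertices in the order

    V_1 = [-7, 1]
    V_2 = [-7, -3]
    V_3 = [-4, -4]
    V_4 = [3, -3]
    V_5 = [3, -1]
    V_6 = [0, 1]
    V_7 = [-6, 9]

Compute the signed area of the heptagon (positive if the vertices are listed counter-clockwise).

Apply Gauss's area formula: 2A = Σ (x_i·y_{i+1} − x_{i+1}·y_i), indices taken mod 7.
V_1→V_2: (-7)(-3) − (-7)(1) = 28
V_2→V_3: (-7)(-4) − (-4)(-3) = 16
V_3→V_4: (-4)(-3) − (3)(-4) = 24
V_4→V_5: (3)(-1) − (3)(-3) = 6
V_5→V_6: (3)(1) − (0)(-1) = 3
V_6→V_7: (0)(9) − (-6)(1) = 6
V_7→V_1: (-6)(1) − (-7)(9) = 57
Σ = 140
Signed area = Σ/2 = 70 (positive ⇒ counter-clockwise traversal).

70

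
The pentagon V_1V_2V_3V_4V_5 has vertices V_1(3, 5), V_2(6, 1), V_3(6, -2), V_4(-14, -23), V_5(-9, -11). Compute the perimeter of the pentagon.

|V_1V_2| = √((3)² + (-4)²) = √25 = 5
|V_2V_3| = √((0)² + (-3)²) = √9 = 3
|V_3V_4| = √((-20)² + (-21)²) = √841 = 29
|V_4V_5| = √((5)² + (12)²) = √169 = 13
|V_5V_1| = √((12)² + (16)²) = √400 = 20
Perimeter = 5 + 3 + 29 + 13 + 20 = 70.

70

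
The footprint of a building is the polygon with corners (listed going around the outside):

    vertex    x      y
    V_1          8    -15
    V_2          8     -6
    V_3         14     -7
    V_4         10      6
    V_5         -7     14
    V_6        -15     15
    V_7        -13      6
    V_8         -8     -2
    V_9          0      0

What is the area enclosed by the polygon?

Σ = (72) + (28) + (154) + (182) + (105) + (105) + (74) + (0) + (0) = 720
Area = |Σ|/2 = 360.

360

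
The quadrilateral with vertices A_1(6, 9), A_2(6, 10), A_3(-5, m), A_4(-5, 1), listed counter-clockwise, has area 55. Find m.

The doubled signed area Σ (x_i y_{i+1} − x_{i+1} y_i) is linear in m.
With m=0 it equals 0; the coefficient of m is 11 (from the two edges through A_3).
So 11·m + 0 = 2·55 = 110 ⇒ m = 10.

10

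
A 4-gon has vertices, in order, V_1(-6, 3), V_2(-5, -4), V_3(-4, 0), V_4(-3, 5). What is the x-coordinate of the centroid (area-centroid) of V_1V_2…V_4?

Apply the surveyor's formula. First the cross-terms c_i = x_i·y_{i+1} − x_{i+1}·y_i:
  39, -16, -20, 21  ⇒  2A = 24, A = 12.
Then Σ (x_i + x_{i+1})·c_i = -334, so x̄ = -334 / (6·12) = -167/36.

-167/36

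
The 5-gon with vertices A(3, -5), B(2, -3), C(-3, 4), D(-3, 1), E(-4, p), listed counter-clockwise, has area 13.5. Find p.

1

Write out the shoelace sum; only the two edges meeting at E involve p:
2·Area = [((-3)·p − (-4)·1) + ((-4)·(-5) − 3·p)] + 9
       = -6·p + 33 = 27
⇒ p = 1.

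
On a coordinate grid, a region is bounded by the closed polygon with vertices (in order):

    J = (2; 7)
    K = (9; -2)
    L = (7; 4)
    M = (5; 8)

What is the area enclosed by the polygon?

Apply the shoelace (surveyor's) formula: 2A = Σ (x_i·y_{i+1} − x_{i+1}·y_i), indices taken mod 4.
Cross-terms: -67, 50, 36, 19  ⇒  Σ = 38
Area = |Σ|/2 = 19.

19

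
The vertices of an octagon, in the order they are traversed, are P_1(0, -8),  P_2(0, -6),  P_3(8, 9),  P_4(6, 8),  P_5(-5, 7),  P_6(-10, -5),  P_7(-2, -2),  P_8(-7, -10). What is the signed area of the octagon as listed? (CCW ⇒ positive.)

153.5

Σ = (0) + (48) + (10) + (82) + (95) + (10) + (6) + (56) = 307
Signed area = Σ/2 = 153.5 (positive ⇒ counter-clockwise traversal).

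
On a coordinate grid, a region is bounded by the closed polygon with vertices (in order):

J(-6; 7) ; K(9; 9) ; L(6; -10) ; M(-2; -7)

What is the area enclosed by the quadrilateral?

189.5

Apply the shoelace formula: 2A = Σ (x_i·y_{i+1} − x_{i+1}·y_i), indices taken mod 4.
J→K: (-6)(9) − (9)(7) = -117
K→L: (9)(-10) − (6)(9) = -144
L→M: (6)(-7) − (-2)(-10) = -62
M→J: (-2)(7) − (-6)(-7) = -56
Σ = -379
Area = |Σ|/2 = 189.5.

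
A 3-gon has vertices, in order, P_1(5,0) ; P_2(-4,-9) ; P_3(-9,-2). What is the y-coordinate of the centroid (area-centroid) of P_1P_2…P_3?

Apply the shoelace (surveyor's) formula. First the cross-terms c_i = x_i·y_{i+1} − x_{i+1}·y_i:
  -45, -73, 10  ⇒  2A = -108, A = -54.
Then Σ (y_i + y_{i+1})·c_i = 1188, so ȳ = 1188 / (6·(-54)) = -11/3.

-11/3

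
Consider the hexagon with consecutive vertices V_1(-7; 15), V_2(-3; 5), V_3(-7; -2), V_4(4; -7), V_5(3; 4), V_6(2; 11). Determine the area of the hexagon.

Apply the surveyor's formula: 2A = Σ (x_i·y_{i+1} − x_{i+1}·y_i), indices taken mod 6.
Σ = (10) + (41) + (57) + (37) + (25) + (107) = 277
Area = |Σ|/2 = 138.5.

138.5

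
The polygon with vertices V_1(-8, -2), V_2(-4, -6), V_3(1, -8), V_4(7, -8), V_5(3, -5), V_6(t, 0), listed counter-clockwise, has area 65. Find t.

5

Write out the shoelace sum; only the two edges meeting at V_6 involve t:
2·Area = [(3·0 − t·(-5)) + (t·(-2) − (-8)·0)] + 115
       = 3·t + 115 = 130
⇒ t = 5.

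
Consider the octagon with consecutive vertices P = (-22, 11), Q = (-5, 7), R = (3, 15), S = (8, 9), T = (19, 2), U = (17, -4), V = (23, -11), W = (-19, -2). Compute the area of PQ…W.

578

P→Q: (-22)(7) − (-5)(11) = -99
Q→R: (-5)(15) − (3)(7) = -96
R→S: (3)(9) − (8)(15) = -93
S→T: (8)(2) − (19)(9) = -155
T→U: (19)(-4) − (17)(2) = -110
U→V: (17)(-11) − (23)(-4) = -95
V→W: (23)(-2) − (-19)(-11) = -255
W→P: (-19)(11) − (-22)(-2) = -253
Σ = -1156
Area = |Σ|/2 = 578.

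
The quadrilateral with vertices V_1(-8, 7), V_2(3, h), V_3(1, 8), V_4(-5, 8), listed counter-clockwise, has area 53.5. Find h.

-3

The doubled signed area Σ (x_i y_{i+1} − x_{i+1} y_i) is linear in h.
With h=0 it equals 80; the coefficient of h is -9 (from the two edges through V_2).
So -9·h + 80 = 2·53.5 = 107 ⇒ h = -3.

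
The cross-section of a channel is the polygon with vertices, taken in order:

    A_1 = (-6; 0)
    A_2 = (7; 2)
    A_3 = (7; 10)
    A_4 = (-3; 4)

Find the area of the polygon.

63

Apply the shoelace (surveyor's) formula: 2A = Σ (x_i·y_{i+1} − x_{i+1}·y_i), indices taken mod 4.
Cross-terms: -12, 56, 58, 24  ⇒  Σ = 126
Area = |Σ|/2 = 63.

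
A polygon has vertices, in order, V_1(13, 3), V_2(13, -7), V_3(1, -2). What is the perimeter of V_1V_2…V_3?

36

|V_1V_2| = √((0)² + (-10)²) = √100 = 10
|V_2V_3| = √((-12)² + (5)²) = √169 = 13
|V_3V_1| = √((12)² + (5)²) = √169 = 13
Perimeter = 10 + 13 + 13 = 36.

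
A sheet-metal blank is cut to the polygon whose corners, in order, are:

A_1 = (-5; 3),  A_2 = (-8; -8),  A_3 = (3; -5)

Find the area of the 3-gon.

56

Cross-terms: 64, 64, -16  ⇒  Σ = 112
Area = |Σ|/2 = 56.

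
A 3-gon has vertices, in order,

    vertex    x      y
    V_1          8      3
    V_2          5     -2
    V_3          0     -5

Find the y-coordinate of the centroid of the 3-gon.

-4/3

Apply the surveyor's formula. First the cross-terms c_i = x_i·y_{i+1} − x_{i+1}·y_i:
  -31, -25, 40  ⇒  2A = -16, A = -8.
Then Σ (y_i + y_{i+1})·c_i = 64, so ȳ = 64 / (6·(-8)) = -4/3.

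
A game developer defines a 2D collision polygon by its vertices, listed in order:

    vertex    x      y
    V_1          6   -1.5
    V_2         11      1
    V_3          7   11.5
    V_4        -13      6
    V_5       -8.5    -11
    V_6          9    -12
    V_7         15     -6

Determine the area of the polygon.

434

V_1→V_2: (6)(1) − (11)(-1.5) = 22.5
V_2→V_3: (11)(11.5) − (7)(1) = 119.5
V_3→V_4: (7)(6) − (-13)(11.5) = 191.5
V_4→V_5: (-13)(-11) − (-8.5)(6) = 194
V_5→V_6: (-8.5)(-12) − (9)(-11) = 201
V_6→V_7: (9)(-6) − (15)(-12) = 126
V_7→V_1: (15)(-1.5) − (6)(-6) = 13.5
Σ = 868
Area = |Σ|/2 = 434.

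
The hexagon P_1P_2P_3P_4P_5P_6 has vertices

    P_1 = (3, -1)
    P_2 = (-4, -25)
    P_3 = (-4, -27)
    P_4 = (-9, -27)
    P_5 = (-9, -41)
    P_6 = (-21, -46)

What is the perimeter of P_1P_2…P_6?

|P_1P_2| = √((-7)² + (-24)²) = √625 = 25
|P_2P_3| = √((0)² + (-2)²) = √4 = 2
|P_3P_4| = √((-5)² + (0)²) = √25 = 5
|P_4P_5| = √((0)² + (-14)²) = √196 = 14
|P_5P_6| = √((-12)² + (-5)²) = √169 = 13
|P_6P_1| = √((24)² + (45)²) = √2601 = 51
Perimeter = 25 + 2 + 5 + 14 + 13 + 51 = 110.

110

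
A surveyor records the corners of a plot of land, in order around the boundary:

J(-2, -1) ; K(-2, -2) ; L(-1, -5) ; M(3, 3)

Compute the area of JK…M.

12.5

Apply the shoelace (surveyor's) formula: 2A = Σ (x_i·y_{i+1} − x_{i+1}·y_i), indices taken mod 4.
Σ = (2) + (8) + (12) + (3) = 25
Area = |Σ|/2 = 12.5.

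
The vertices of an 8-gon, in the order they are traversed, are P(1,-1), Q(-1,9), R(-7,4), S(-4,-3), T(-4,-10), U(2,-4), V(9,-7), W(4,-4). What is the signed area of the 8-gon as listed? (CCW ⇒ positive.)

Apply the surveyor's formula: 2A = Σ (x_i·y_{i+1} − x_{i+1}·y_i), indices taken mod 8.
P→Q: (1)(9) − (-1)(-1) = 8
Q→R: (-1)(4) − (-7)(9) = 59
R→S: (-7)(-3) − (-4)(4) = 37
S→T: (-4)(-10) − (-4)(-3) = 28
T→U: (-4)(-4) − (2)(-10) = 36
U→V: (2)(-7) − (9)(-4) = 22
V→W: (9)(-4) − (4)(-7) = -8
W→P: (4)(-1) − (1)(-4) = 0
Σ = 182
Signed area = Σ/2 = 91 (positive ⇒ counter-clockwise traversal).

91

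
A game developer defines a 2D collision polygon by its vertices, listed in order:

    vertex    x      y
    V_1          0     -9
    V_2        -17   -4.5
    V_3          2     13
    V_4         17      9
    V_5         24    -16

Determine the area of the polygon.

636

Apply Gauss's area formula: 2A = Σ (x_i·y_{i+1} − x_{i+1}·y_i), indices taken mod 5.
Σ = (-153) + (-212) + (-203) + (-488) + (-216) = -1272
Area = |Σ|/2 = 636.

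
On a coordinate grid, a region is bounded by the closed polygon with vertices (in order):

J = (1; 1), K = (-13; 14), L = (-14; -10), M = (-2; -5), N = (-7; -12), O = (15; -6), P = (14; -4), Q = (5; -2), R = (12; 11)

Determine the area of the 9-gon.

355

Σ = (27) + (326) + (50) + (-11) + (222) + (24) + (-8) + (79) + (1) = 710
Area = |Σ|/2 = 355.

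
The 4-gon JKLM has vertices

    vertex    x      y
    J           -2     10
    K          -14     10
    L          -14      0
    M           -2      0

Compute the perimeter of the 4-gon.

44

|JK| = √((-12)² + (0)²) = √144 = 12
|KL| = √((0)² + (-10)²) = √100 = 10
|LM| = √((12)² + (0)²) = √144 = 12
|MJ| = √((0)² + (10)²) = √100 = 10
Perimeter = 12 + 10 + 12 + 10 = 44.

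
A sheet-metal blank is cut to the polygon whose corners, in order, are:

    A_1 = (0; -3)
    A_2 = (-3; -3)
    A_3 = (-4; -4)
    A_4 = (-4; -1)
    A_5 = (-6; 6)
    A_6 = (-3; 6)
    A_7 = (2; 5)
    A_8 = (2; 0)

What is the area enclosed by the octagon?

Cross-terms: -9, 0, -12, -30, -18, -27, -10, -6  ⇒  Σ = -112
Area = |Σ|/2 = 56.

56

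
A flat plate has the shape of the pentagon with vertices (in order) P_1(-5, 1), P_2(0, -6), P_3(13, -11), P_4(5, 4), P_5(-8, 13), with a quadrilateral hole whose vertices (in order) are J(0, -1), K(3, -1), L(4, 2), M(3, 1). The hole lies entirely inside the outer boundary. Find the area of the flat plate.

180.5

Outer boundary:
Σ = (30) + (78) + (107) + (97) + (57) = 369
Area = |Σ|/2 = 184.5.
Hole:
Apply the surveyor's formula: 2A = Σ (x_i·y_{i+1} − x_{i+1}·y_i), indices taken mod 4.
Σ = (3) + (10) + (-2) + (-3) = 8
Area = |Σ|/2 = 4.
Net area = 184.5 − 4 = 180.5.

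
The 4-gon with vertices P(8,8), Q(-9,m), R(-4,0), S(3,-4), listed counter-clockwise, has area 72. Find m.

Write out the shoelace sum; only the two edges meeting at Q involve m:
2·Area = [(8·m − (-9)·8) + ((-9)·0 − (-4)·m)] + 72
       = 12·m + 144 = 144
⇒ m = 0.

0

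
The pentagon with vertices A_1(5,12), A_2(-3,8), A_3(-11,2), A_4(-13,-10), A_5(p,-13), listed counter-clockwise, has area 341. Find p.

7

The doubled signed area Σ (x_i y_{i+1} − x_{i+1} y_i) is linear in p.
With p=0 it equals 528; the coefficient of p is 22 (from the two edges through A_5).
So 22·p + 528 = 2·341 = 682 ⇒ p = 7.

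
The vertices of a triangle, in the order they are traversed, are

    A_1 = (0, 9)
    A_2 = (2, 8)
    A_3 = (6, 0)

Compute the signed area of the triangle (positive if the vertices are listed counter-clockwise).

-6

Cross-terms: -18, -48, 54  ⇒  Σ = -12
Signed area = Σ/2 = -6 (negative ⇒ clockwise traversal).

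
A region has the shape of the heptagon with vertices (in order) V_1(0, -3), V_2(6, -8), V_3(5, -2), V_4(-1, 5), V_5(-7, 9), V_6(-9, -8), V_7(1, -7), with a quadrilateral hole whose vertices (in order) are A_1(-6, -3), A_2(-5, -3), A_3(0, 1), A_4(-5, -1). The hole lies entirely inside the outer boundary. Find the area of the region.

Outer boundary:
Apply the shoelace (surveyor's) formula: 2A = Σ (x_i·y_{i+1} − x_{i+1}·y_i), indices taken mod 7.
Σ = (18) + (28) + (23) + (26) + (137) + (71) + (-3) = 300
Area = |Σ|/2 = 150.
Hole:
Cross-terms: 3, -5, 5, 9  ⇒  Σ = 12
Area = |Σ|/2 = 6.
Net area = 150 − 6 = 144.

144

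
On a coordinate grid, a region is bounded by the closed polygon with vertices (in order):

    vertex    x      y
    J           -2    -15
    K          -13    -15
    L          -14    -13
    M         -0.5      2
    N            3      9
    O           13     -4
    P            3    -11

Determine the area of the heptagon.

J→K: (-2)(-15) − (-13)(-15) = -165
K→L: (-13)(-13) − (-14)(-15) = -41
L→M: (-14)(2) − (-0.5)(-13) = -34.5
M→N: (-0.5)(9) − (3)(2) = -10.5
N→O: (3)(-4) − (13)(9) = -129
O→P: (13)(-11) − (3)(-4) = -131
P→J: (3)(-15) − (-2)(-11) = -67
Σ = -578
Area = |Σ|/2 = 289.

289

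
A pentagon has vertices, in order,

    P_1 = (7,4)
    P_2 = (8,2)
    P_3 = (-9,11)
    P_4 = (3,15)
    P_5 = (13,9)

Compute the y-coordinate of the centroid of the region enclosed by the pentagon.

Apply the shoelace formula. First the cross-terms c_i = x_i·y_{i+1} − x_{i+1}·y_i:
  -18, 106, -168, -168, -11  ⇒  2A = -259, A = -129.5.
Then Σ (y_i + y_{i+1})·c_i = -7273, so ȳ = -7273 / (6·(-129.5)) = 1039/111.

1039/111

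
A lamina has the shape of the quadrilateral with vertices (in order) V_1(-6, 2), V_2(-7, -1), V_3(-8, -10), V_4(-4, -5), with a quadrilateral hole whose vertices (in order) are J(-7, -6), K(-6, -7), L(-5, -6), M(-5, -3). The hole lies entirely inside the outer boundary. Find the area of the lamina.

Outer boundary:
Apply the surveyor's formula: 2A = Σ (x_i·y_{i+1} − x_{i+1}·y_i), indices taken mod 4.
Σ = (20) + (62) + (0) + (-38) = 44
Area = |Σ|/2 = 22.
Hole:
Σ = (13) + (1) + (-15) + (9) = 8
Area = |Σ|/2 = 4.
Net area = 22 − 4 = 18.

18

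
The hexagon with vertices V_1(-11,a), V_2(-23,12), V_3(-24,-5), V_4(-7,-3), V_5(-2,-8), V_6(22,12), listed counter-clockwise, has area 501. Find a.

The doubled signed area Σ (x_i y_{i+1} − x_{i+1} y_i) is linear in a.
With a=0 it equals 642; the coefficient of a is 45 (from the two edges through V_1).
So 45·a + 642 = 2·501 = 1002 ⇒ a = 8.

8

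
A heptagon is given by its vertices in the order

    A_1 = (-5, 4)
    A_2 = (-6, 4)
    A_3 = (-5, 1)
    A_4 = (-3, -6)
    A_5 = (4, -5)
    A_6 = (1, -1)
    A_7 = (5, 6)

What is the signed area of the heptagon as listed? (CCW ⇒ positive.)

76

Apply Gauss's area formula: 2A = Σ (x_i·y_{i+1} − x_{i+1}·y_i), indices taken mod 7.
Cross-terms: 4, 14, 33, 39, 1, 11, 50  ⇒  Σ = 152
Signed area = Σ/2 = 76 (positive ⇒ counter-clockwise traversal).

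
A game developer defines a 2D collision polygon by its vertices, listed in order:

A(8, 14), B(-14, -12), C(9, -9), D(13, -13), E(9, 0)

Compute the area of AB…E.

288.5

Apply the surveyor's formula: 2A = Σ (x_i·y_{i+1} − x_{i+1}·y_i), indices taken mod 5.
Σ = (100) + (234) + (0) + (117) + (126) = 577
Area = |Σ|/2 = 288.5.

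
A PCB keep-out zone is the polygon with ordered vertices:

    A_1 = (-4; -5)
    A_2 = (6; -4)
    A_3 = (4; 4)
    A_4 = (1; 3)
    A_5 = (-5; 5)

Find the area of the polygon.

Apply Gauss's area formula: 2A = Σ (x_i·y_{i+1} − x_{i+1}·y_i), indices taken mod 5.
Σ = (46) + (40) + (8) + (20) + (45) = 159
Area = |Σ|/2 = 79.5.

79.5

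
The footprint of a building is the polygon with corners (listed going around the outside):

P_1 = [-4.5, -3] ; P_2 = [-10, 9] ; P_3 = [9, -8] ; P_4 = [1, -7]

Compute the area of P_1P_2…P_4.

80.5

Σ = (-70.5) + (-1) + (-55) + (-34.5) = -161
Area = |Σ|/2 = 80.5.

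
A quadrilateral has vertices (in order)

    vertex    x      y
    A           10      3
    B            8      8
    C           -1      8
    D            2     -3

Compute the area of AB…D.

75.5

Apply Gauss's area formula: 2A = Σ (x_i·y_{i+1} − x_{i+1}·y_i), indices taken mod 4.
Σ = (56) + (72) + (-13) + (36) = 151
Area = |Σ|/2 = 75.5.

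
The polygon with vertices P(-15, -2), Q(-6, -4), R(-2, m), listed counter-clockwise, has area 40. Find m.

The doubled signed area Σ (x_i y_{i+1} − x_{i+1} y_i) is linear in m.
With m=0 it equals 44; the coefficient of m is 9 (from the two edges through R).
So 9·m + 44 = 2·40 = 80 ⇒ m = 4.

4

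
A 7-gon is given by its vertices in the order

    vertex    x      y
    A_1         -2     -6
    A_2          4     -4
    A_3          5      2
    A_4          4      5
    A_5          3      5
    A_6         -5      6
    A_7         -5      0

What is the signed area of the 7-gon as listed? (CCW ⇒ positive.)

Apply Gauss's area formula: 2A = Σ (x_i·y_{i+1} − x_{i+1}·y_i), indices taken mod 7.
A_1→A_2: (-2)(-4) − (4)(-6) = 32
A_2→A_3: (4)(2) − (5)(-4) = 28
A_3→A_4: (5)(5) − (4)(2) = 17
A_4→A_5: (4)(5) − (3)(5) = 5
A_5→A_6: (3)(6) − (-5)(5) = 43
A_6→A_7: (-5)(0) − (-5)(6) = 30
A_7→A_1: (-5)(-6) − (-2)(0) = 30
Σ = 185
Signed area = Σ/2 = 92.5 (positive ⇒ counter-clockwise traversal).

92.5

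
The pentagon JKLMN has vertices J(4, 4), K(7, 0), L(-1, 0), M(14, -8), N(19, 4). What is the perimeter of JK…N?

|JK| = √((3)² + (-4)²) = √25 = 5
|KL| = √((-8)² + (0)²) = √64 = 8
|LM| = √((15)² + (-8)²) = √289 = 17
|MN| = √((5)² + (12)²) = √169 = 13
|NJ| = √((-15)² + (0)²) = √225 = 15
Perimeter = 5 + 8 + 17 + 13 + 15 = 58.

58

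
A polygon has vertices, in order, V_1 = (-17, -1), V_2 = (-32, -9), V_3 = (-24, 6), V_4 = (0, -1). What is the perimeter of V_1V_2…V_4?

|V_1V_2| = √((-15)² + (-8)²) = √289 = 17
|V_2V_3| = √((8)² + (15)²) = √289 = 17
|V_3V_4| = √((24)² + (-7)²) = √625 = 25
|V_4V_1| = √((-17)² + (0)²) = √289 = 17
Perimeter = 17 + 17 + 25 + 17 = 76.

76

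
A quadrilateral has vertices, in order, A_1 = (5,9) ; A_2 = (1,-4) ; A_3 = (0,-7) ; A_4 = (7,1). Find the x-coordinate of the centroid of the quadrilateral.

286/71

Apply the surveyor's formula. First the cross-terms c_i = x_i·y_{i+1} − x_{i+1}·y_i:
  -29, -7, 49, 58  ⇒  2A = 71, A = 35.5.
Then Σ (x_i + x_{i+1})·c_i = 858, so x̄ = 858 / (6·35.5) = 286/71.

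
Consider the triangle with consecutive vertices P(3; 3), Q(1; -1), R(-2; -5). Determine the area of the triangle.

Σ = (-6) + (-7) + (9) = -4
Area = |Σ|/2 = 2.

2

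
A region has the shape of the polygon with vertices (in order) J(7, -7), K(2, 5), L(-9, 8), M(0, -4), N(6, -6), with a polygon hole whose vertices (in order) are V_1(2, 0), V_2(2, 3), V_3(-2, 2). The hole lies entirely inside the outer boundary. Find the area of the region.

79

Outer boundary:
Cross-terms: 49, 61, 36, 24, 0  ⇒  Σ = 170
Area = |Σ|/2 = 85.
Hole:
V_1→V_2: (2)(3) − (2)(0) = 6
V_2→V_3: (2)(2) − (-2)(3) = 10
V_3→V_1: (-2)(0) − (2)(2) = -4
Σ = 12
Area = |Σ|/2 = 6.
Net area = 85 − 6 = 79.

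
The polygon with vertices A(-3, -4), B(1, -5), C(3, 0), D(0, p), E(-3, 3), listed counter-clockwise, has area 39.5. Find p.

Write out the shoelace sum; only the two edges meeting at D involve p:
2·Area = [(3·p − 0·0) + (0·3 − (-3)·p)] + 55
       = 6·p + 55 = 79
⇒ p = 4.

4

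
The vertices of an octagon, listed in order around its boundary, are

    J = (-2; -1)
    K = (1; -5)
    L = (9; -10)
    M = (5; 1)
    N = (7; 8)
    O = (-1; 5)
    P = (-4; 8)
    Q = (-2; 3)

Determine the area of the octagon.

102.5

Apply the shoelace formula: 2A = Σ (x_i·y_{i+1} − x_{i+1}·y_i), indices taken mod 8.
J→K: (-2)(-5) − (1)(-1) = 11
K→L: (1)(-10) − (9)(-5) = 35
L→M: (9)(1) − (5)(-10) = 59
M→N: (5)(8) − (7)(1) = 33
N→O: (7)(5) − (-1)(8) = 43
O→P: (-1)(8) − (-4)(5) = 12
P→Q: (-4)(3) − (-2)(8) = 4
Q→J: (-2)(-1) − (-2)(3) = 8
Σ = 205
Area = |Σ|/2 = 102.5.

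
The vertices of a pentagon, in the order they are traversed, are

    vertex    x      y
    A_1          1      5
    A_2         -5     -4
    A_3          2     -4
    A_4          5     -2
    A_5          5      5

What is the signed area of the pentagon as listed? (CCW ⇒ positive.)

60

Cross-terms: 21, 28, 16, 35, 20  ⇒  Σ = 120
Signed area = Σ/2 = 60 (positive ⇒ counter-clockwise traversal).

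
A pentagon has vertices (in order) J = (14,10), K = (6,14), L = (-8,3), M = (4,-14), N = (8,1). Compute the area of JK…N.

Apply the shoelace (surveyor's) formula: 2A = Σ (x_i·y_{i+1} − x_{i+1}·y_i), indices taken mod 5.
Cross-terms: 136, 130, 100, 116, 66  ⇒  Σ = 548
Area = |Σ|/2 = 274.

274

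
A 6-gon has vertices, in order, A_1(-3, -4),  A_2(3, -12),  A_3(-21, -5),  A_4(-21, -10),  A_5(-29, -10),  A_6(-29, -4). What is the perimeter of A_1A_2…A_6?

|A_1A_2| = √((6)² + (-8)²) = √100 = 10
|A_2A_3| = √((-24)² + (7)²) = √625 = 25
|A_3A_4| = √((0)² + (-5)²) = √25 = 5
|A_4A_5| = √((-8)² + (0)²) = √64 = 8
|A_5A_6| = √((0)² + (6)²) = √36 = 6
|A_6A_1| = √((26)² + (0)²) = √676 = 26
Perimeter = 10 + 25 + 5 + 8 + 6 + 26 = 80.

80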